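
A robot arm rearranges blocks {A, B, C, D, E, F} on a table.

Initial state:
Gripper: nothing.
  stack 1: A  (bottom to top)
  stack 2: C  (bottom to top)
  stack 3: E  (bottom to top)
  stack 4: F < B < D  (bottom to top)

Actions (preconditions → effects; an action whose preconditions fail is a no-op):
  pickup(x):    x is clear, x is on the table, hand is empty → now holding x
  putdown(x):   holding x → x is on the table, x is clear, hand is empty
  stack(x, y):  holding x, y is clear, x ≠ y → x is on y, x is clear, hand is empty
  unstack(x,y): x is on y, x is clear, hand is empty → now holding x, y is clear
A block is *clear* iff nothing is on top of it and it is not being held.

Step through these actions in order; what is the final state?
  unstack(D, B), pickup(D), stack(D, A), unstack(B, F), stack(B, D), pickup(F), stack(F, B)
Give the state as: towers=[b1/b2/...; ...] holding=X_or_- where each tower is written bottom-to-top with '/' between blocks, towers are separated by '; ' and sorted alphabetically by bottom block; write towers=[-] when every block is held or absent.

step 1 (unstack(D, B)): towers=[A; C; E; F/B] holding=D
step 2 (pickup(D)) [no-op]: towers=[A; C; E; F/B] holding=D
step 3 (stack(D, A)): towers=[A/D; C; E; F/B] holding=-
step 4 (unstack(B, F)): towers=[A/D; C; E; F] holding=B
step 5 (stack(B, D)): towers=[A/D/B; C; E; F] holding=-
step 6 (pickup(F)): towers=[A/D/B; C; E] holding=F
step 7 (stack(F, B)): towers=[A/D/B/F; C; E] holding=-

towers=[A/D/B/F; C; E] holding=-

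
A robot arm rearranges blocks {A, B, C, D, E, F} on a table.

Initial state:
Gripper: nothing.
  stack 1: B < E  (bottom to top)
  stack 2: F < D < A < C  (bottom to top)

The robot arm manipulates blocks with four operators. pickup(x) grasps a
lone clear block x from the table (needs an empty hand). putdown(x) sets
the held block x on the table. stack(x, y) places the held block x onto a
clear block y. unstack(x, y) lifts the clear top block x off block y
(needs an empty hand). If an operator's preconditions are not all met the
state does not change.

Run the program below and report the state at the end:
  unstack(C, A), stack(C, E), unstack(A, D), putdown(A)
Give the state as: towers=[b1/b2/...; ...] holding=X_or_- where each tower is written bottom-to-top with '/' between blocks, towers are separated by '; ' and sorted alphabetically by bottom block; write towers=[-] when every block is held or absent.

step 1 (unstack(C, A)): towers=[B/E; F/D/A] holding=C
step 2 (stack(C, E)): towers=[B/E/C; F/D/A] holding=-
step 3 (unstack(A, D)): towers=[B/E/C; F/D] holding=A
step 4 (putdown(A)): towers=[A; B/E/C; F/D] holding=-

towers=[A; B/E/C; F/D] holding=-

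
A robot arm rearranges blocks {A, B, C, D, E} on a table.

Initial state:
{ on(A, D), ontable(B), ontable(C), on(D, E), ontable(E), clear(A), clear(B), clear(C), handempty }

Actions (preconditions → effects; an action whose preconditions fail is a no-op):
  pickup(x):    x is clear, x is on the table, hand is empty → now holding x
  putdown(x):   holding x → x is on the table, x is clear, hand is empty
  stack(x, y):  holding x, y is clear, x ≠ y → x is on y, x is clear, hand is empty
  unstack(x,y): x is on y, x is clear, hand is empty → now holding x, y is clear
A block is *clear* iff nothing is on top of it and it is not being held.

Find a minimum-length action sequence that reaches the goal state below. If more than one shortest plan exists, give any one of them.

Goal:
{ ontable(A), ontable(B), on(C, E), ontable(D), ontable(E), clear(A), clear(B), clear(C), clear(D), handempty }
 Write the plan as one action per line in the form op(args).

unstack(A, D)
putdown(A)
unstack(D, E)
putdown(D)
pickup(C)
stack(C, E)

step 1 (unstack(A, D)): towers=[B; C; E/D] holding=A
step 2 (putdown(A)): towers=[A; B; C; E/D] holding=-
step 3 (unstack(D, E)): towers=[A; B; C; E] holding=D
step 4 (putdown(D)): towers=[A; B; C; D; E] holding=-
step 5 (pickup(C)): towers=[A; B; D; E] holding=C
step 6 (stack(C, E)): towers=[A; B; D; E/C] holding=-
goal check: towers=[A; B; D; E/C] holding=- — reached (length 6, optimal by BFS)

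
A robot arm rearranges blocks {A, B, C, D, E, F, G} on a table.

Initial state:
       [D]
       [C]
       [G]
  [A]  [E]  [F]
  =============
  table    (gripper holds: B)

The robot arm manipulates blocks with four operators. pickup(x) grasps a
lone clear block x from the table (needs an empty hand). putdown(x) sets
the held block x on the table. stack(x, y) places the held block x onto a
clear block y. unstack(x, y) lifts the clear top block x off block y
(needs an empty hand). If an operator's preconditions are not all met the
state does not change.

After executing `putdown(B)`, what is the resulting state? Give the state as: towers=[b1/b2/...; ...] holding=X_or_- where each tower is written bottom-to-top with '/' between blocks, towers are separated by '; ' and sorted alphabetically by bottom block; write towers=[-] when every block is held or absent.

before: towers=[A; E/G/C/D; F] holding=B
pre[putdown(B)]: holding(B) yes
all met → apply putdown(B)
after:  towers=[A; B; E/G/C/D; F] holding=-

towers=[A; B; E/G/C/D; F] holding=-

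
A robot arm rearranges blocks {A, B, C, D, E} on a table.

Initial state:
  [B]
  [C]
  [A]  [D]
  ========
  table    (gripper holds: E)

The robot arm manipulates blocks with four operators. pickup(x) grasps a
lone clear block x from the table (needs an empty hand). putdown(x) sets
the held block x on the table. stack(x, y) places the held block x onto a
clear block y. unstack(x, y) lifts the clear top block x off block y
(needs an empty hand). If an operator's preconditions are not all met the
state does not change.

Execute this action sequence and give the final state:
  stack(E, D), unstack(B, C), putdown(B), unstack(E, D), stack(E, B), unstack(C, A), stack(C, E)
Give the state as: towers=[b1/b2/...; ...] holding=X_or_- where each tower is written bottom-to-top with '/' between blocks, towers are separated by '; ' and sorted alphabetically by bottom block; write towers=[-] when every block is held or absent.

towers=[A; B/E/C; D] holding=-

step 1 (stack(E, D)): towers=[A/C/B; D/E] holding=-
step 2 (unstack(B, C)): towers=[A/C; D/E] holding=B
step 3 (putdown(B)): towers=[A/C; B; D/E] holding=-
step 4 (unstack(E, D)): towers=[A/C; B; D] holding=E
step 5 (stack(E, B)): towers=[A/C; B/E; D] holding=-
step 6 (unstack(C, A)): towers=[A; B/E; D] holding=C
step 7 (stack(C, E)): towers=[A; B/E/C; D] holding=-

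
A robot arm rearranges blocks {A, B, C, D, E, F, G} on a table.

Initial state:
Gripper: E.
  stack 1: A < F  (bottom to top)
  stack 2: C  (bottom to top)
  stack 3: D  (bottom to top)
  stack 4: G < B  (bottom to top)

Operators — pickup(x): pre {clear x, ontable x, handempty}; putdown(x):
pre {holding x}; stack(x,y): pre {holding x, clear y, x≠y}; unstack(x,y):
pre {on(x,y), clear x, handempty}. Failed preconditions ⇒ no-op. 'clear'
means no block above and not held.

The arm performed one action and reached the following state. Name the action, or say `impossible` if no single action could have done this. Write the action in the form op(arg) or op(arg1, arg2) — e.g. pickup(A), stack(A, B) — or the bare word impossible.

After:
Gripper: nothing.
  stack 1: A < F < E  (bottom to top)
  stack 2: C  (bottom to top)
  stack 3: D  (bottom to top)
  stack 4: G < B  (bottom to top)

stack(E, F)

target: towers=[A/F/E; C; D; G/B] holding=-
        putdown(E) → towers=[A/F; C; D; E; G/B] holding=-
       stack(E, B) → towers=[A/F; C; D; G/B/E] holding=-
       stack(E, F) → towers=[A/F/E; C; D; G/B] holding=-  ← match
       stack(E, D) → towers=[A/F; C; D/E; G/B] holding=-
       stack(E, C) → towers=[A/F; C/E; D; G/B] holding=-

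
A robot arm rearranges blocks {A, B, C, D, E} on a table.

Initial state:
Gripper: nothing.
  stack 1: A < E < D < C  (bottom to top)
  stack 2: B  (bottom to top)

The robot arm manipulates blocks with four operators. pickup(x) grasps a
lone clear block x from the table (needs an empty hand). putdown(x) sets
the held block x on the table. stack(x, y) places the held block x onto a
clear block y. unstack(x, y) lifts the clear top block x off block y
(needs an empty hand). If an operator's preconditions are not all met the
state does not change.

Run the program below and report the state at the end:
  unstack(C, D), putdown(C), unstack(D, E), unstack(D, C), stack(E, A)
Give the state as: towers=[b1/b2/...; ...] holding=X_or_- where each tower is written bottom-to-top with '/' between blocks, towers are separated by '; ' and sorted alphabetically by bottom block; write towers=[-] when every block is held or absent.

towers=[A/E; B; C] holding=D

step 1 (unstack(C, D)): towers=[A/E/D; B] holding=C
step 2 (putdown(C)): towers=[A/E/D; B; C] holding=-
step 3 (unstack(D, E)): towers=[A/E; B; C] holding=D
step 4 (unstack(D, C)) [no-op]: towers=[A/E; B; C] holding=D
step 5 (stack(E, A)) [no-op]: towers=[A/E; B; C] holding=D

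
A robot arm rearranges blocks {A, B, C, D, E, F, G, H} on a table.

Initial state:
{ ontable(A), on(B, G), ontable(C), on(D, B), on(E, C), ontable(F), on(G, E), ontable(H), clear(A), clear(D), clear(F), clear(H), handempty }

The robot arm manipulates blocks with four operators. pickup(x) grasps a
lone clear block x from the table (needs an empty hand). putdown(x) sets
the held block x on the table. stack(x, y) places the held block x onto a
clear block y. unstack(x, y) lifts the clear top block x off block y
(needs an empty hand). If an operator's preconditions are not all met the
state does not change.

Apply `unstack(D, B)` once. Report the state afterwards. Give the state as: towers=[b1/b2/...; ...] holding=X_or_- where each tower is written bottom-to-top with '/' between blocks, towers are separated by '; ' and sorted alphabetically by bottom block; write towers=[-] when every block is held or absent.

towers=[A; C/E/G/B; F; H] holding=D

before: towers=[A; C/E/G/B/D; F; H] holding=-
pre[unstack(D, B)]: on(D,B) ✓, clear(D) ✓, handempty ✓
all met → apply unstack(D, B)
after:  towers=[A; C/E/G/B; F; H] holding=D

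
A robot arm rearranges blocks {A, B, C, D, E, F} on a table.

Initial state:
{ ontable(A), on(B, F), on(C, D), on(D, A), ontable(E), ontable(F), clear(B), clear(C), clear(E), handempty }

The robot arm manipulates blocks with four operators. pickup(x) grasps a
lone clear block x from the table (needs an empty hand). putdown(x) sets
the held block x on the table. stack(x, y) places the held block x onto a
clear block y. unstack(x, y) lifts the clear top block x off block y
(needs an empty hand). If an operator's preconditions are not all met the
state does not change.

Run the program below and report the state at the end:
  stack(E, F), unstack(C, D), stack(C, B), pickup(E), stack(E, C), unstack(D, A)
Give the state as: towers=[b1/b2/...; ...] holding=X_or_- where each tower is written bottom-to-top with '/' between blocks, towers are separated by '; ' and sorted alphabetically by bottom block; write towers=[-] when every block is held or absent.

towers=[A; F/B/C/E] holding=D

step 1 (stack(E, F)) [no-op]: towers=[A/D/C; E; F/B] holding=-
step 2 (unstack(C, D)): towers=[A/D; E; F/B] holding=C
step 3 (stack(C, B)): towers=[A/D; E; F/B/C] holding=-
step 4 (pickup(E)): towers=[A/D; F/B/C] holding=E
step 5 (stack(E, C)): towers=[A/D; F/B/C/E] holding=-
step 6 (unstack(D, A)): towers=[A; F/B/C/E] holding=D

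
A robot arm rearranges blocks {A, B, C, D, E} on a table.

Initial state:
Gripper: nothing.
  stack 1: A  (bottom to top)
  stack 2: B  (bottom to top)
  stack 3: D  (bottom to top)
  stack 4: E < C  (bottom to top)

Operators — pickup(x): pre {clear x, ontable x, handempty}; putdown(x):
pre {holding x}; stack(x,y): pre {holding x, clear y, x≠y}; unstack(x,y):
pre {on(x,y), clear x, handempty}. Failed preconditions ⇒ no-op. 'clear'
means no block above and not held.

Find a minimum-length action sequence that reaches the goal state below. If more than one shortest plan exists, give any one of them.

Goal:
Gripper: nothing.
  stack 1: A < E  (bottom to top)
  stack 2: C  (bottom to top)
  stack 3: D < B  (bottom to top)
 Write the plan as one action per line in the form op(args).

pickup(B)
stack(B, D)
unstack(C, E)
putdown(C)
pickup(E)
stack(E, A)

step 1 (pickup(B)): towers=[A; D; E/C] holding=B
step 2 (stack(B, D)): towers=[A; D/B; E/C] holding=-
step 3 (unstack(C, E)): towers=[A; D/B; E] holding=C
step 4 (putdown(C)): towers=[A; C; D/B; E] holding=-
step 5 (pickup(E)): towers=[A; C; D/B] holding=E
step 6 (stack(E, A)): towers=[A/E; C; D/B] holding=-
goal check: towers=[A/E; C; D/B] holding=- — reached (length 6, optimal by BFS)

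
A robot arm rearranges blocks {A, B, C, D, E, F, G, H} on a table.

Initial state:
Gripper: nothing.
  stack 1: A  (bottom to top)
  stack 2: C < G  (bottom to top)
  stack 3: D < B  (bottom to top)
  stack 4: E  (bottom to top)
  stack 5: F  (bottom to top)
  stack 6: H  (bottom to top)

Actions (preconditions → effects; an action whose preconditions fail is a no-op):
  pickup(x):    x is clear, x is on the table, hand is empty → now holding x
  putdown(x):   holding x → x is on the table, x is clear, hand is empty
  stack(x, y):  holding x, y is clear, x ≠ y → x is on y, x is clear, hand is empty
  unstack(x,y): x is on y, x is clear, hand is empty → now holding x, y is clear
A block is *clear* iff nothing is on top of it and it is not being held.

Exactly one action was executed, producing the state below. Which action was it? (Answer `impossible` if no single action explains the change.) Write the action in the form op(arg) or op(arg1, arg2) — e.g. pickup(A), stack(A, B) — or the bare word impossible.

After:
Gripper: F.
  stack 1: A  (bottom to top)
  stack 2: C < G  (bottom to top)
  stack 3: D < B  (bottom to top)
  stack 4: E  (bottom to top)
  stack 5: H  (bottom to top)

target: towers=[A; C/G; D/B; E; H] holding=F
     unstack(G, C) → towers=[A; C; D/B; E; F; H] holding=G
         pickup(A) → towers=[C/G; D/B; E; F; H] holding=A
         pickup(E) → towers=[A; C/G; D/B; F; H] holding=E
         pickup(H) → towers=[A; C/G; D/B; E; F] holding=H
     unstack(B, D) → towers=[A; C/G; D; E; F; H] holding=B
         pickup(F) → towers=[A; C/G; D/B; E; H] holding=F  ← match

pickup(F)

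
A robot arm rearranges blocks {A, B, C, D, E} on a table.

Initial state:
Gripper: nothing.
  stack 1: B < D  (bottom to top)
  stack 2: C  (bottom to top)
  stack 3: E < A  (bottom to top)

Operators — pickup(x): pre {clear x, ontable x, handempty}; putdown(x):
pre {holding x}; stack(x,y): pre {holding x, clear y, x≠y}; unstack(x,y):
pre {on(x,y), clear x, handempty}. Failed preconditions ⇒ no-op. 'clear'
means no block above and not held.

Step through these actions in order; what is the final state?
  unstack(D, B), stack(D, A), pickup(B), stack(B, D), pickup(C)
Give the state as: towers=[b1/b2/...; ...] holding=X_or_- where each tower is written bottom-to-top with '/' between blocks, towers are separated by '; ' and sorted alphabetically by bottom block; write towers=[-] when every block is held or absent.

step 1 (unstack(D, B)): towers=[B; C; E/A] holding=D
step 2 (stack(D, A)): towers=[B; C; E/A/D] holding=-
step 3 (pickup(B)): towers=[C; E/A/D] holding=B
step 4 (stack(B, D)): towers=[C; E/A/D/B] holding=-
step 5 (pickup(C)): towers=[E/A/D/B] holding=C

towers=[E/A/D/B] holding=C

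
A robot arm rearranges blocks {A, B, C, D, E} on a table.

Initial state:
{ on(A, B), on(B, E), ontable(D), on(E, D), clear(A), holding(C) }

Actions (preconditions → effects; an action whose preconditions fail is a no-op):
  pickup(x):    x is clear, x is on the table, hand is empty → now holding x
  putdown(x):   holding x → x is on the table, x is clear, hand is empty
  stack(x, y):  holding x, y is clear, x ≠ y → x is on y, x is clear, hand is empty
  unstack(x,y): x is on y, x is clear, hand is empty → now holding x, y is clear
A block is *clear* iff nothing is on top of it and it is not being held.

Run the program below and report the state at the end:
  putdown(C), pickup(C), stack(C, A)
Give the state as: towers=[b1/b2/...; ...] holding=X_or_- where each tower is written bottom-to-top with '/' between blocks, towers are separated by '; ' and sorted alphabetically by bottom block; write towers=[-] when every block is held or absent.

towers=[D/E/B/A/C] holding=-

step 1 (putdown(C)): towers=[C; D/E/B/A] holding=-
step 2 (pickup(C)): towers=[D/E/B/A] holding=C
step 3 (stack(C, A)): towers=[D/E/B/A/C] holding=-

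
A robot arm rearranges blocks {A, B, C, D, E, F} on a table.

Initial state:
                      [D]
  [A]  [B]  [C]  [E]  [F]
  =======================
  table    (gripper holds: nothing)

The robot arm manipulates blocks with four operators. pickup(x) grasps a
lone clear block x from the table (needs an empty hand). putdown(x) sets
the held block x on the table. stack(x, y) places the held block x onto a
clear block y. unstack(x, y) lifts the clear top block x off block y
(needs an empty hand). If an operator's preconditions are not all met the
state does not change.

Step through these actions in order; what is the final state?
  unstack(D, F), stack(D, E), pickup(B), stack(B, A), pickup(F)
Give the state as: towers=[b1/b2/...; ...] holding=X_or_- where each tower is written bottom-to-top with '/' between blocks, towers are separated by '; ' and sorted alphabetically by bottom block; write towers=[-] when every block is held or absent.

towers=[A/B; C; E/D] holding=F

step 1 (unstack(D, F)): towers=[A; B; C; E; F] holding=D
step 2 (stack(D, E)): towers=[A; B; C; E/D; F] holding=-
step 3 (pickup(B)): towers=[A; C; E/D; F] holding=B
step 4 (stack(B, A)): towers=[A/B; C; E/D; F] holding=-
step 5 (pickup(F)): towers=[A/B; C; E/D] holding=F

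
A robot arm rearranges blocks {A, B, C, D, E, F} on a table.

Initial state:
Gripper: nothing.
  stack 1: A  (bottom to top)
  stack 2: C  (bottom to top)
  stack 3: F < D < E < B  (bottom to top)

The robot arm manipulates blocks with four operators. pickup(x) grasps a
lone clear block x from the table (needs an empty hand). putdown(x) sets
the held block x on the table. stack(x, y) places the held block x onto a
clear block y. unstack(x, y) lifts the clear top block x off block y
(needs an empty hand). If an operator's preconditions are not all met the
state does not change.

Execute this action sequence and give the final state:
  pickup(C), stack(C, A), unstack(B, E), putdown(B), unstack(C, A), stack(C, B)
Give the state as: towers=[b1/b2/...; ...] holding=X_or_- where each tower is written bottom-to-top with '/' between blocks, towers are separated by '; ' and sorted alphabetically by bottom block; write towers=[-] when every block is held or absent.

step 1 (pickup(C)): towers=[A; F/D/E/B] holding=C
step 2 (stack(C, A)): towers=[A/C; F/D/E/B] holding=-
step 3 (unstack(B, E)): towers=[A/C; F/D/E] holding=B
step 4 (putdown(B)): towers=[A/C; B; F/D/E] holding=-
step 5 (unstack(C, A)): towers=[A; B; F/D/E] holding=C
step 6 (stack(C, B)): towers=[A; B/C; F/D/E] holding=-

towers=[A; B/C; F/D/E] holding=-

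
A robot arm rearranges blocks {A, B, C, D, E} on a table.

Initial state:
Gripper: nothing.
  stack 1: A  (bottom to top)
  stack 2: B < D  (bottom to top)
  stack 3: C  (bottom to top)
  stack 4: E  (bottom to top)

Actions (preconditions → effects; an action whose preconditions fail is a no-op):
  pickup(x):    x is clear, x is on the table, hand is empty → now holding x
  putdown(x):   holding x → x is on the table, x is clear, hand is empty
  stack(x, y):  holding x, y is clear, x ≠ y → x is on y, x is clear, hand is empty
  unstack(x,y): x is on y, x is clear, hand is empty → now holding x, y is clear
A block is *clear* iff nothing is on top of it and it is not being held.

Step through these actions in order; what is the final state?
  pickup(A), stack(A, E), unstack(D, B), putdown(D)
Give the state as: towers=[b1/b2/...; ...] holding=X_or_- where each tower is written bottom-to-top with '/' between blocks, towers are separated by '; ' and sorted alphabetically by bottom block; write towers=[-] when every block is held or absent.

towers=[B; C; D; E/A] holding=-

step 1 (pickup(A)): towers=[B/D; C; E] holding=A
step 2 (stack(A, E)): towers=[B/D; C; E/A] holding=-
step 3 (unstack(D, B)): towers=[B; C; E/A] holding=D
step 4 (putdown(D)): towers=[B; C; D; E/A] holding=-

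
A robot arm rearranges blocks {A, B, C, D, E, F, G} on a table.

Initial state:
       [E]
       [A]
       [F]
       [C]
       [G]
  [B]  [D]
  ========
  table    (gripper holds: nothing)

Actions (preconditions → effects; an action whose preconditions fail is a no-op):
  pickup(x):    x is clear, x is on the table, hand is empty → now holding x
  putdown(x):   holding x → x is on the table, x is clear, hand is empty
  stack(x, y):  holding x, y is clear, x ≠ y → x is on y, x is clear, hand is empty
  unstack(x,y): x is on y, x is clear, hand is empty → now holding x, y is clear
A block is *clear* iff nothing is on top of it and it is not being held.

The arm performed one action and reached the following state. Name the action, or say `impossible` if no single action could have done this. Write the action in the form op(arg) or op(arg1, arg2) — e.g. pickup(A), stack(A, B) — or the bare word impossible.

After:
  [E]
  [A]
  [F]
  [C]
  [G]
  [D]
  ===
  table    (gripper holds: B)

target: towers=[D/G/C/F/A/E] holding=B
         pickup(B) → towers=[D/G/C/F/A/E] holding=B  ← match
     unstack(E, A) → towers=[B; D/G/C/F/A] holding=E

pickup(B)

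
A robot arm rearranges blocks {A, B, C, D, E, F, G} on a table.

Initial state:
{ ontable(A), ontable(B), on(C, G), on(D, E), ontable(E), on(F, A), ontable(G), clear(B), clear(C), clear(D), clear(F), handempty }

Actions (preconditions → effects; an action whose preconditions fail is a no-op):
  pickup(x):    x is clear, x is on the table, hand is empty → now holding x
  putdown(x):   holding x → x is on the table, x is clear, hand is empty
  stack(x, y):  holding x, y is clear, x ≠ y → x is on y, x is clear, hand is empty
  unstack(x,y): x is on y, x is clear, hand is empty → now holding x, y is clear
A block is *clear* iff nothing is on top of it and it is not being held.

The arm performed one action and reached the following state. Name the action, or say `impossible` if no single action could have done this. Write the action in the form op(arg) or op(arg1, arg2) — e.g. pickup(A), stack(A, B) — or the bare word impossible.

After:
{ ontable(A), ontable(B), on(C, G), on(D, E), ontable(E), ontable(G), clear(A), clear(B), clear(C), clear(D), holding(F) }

unstack(F, A)

target: towers=[A; B; E/D; G/C] holding=F
         pickup(B) → towers=[A/F; E/D; G/C] holding=B
     unstack(F, A) → towers=[A; B; E/D; G/C] holding=F  ← match
     unstack(D, E) → towers=[A/F; B; E; G/C] holding=D
     unstack(C, G) → towers=[A/F; B; E/D; G] holding=C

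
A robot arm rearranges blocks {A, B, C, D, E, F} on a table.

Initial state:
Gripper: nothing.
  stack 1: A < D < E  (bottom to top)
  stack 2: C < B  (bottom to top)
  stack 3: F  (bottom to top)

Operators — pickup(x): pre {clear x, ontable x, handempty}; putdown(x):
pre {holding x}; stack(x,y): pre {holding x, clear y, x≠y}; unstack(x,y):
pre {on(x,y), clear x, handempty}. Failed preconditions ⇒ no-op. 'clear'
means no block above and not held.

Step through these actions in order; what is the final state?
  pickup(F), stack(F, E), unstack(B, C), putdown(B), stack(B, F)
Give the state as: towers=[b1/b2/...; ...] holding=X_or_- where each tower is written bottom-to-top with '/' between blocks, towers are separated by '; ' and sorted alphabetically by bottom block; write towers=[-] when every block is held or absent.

towers=[A/D/E/F; B; C] holding=-

step 1 (pickup(F)): towers=[A/D/E; C/B] holding=F
step 2 (stack(F, E)): towers=[A/D/E/F; C/B] holding=-
step 3 (unstack(B, C)): towers=[A/D/E/F; C] holding=B
step 4 (putdown(B)): towers=[A/D/E/F; B; C] holding=-
step 5 (stack(B, F)) [no-op]: towers=[A/D/E/F; B; C] holding=-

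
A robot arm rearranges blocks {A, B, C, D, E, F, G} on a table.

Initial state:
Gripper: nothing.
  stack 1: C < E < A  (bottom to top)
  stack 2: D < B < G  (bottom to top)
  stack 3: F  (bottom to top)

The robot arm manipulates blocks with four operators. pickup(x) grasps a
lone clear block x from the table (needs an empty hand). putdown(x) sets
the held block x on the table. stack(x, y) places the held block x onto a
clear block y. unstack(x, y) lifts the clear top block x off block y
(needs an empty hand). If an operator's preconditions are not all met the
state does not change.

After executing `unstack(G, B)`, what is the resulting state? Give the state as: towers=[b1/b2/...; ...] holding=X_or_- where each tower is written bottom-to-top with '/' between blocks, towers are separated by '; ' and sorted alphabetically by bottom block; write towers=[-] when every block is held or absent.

towers=[C/E/A; D/B; F] holding=G

before: towers=[C/E/A; D/B/G; F] holding=-
pre[unstack(G, B)]: on(G,B) ✓, clear(G) ✓, handempty ✓
all met → apply unstack(G, B)
after:  towers=[C/E/A; D/B; F] holding=G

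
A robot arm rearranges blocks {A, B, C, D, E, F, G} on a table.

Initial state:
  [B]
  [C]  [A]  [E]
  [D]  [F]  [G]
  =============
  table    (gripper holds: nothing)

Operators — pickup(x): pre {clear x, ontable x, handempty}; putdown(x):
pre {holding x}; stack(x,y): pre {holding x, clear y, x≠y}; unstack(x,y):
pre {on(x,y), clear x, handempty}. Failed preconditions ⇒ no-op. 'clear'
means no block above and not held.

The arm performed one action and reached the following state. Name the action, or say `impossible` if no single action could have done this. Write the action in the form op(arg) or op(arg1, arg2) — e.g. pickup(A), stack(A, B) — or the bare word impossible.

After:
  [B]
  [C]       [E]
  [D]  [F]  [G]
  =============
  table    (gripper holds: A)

target: towers=[D/C/B; F; G/E] holding=A
     unstack(B, C) → towers=[D/C; F/A; G/E] holding=B
     unstack(A, F) → towers=[D/C/B; F; G/E] holding=A  ← match
     unstack(E, G) → towers=[D/C/B; F/A; G] holding=E

unstack(A, F)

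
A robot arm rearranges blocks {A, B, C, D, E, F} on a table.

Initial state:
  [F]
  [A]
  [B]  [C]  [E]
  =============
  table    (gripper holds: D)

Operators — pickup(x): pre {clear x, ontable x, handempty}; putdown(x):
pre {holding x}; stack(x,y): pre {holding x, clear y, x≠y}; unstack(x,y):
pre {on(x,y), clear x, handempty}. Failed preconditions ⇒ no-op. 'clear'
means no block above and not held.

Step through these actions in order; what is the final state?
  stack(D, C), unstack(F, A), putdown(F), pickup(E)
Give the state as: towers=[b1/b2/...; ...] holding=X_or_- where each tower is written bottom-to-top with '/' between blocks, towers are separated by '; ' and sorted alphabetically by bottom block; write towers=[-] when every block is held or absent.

step 1 (stack(D, C)): towers=[B/A/F; C/D; E] holding=-
step 2 (unstack(F, A)): towers=[B/A; C/D; E] holding=F
step 3 (putdown(F)): towers=[B/A; C/D; E; F] holding=-
step 4 (pickup(E)): towers=[B/A; C/D; F] holding=E

towers=[B/A; C/D; F] holding=E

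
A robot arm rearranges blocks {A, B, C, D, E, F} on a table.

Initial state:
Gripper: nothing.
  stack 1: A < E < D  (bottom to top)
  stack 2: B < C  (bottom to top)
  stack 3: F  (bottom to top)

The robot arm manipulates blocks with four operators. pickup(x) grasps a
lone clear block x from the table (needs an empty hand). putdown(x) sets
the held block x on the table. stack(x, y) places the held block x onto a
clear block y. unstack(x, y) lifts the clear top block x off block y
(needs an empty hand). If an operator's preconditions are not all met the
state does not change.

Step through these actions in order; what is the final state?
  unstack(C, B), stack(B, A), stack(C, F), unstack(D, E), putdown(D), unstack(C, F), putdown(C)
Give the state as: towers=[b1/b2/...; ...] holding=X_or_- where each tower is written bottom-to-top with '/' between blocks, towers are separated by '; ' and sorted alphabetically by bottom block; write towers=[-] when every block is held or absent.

step 1 (unstack(C, B)): towers=[A/E/D; B; F] holding=C
step 2 (stack(B, A)) [no-op]: towers=[A/E/D; B; F] holding=C
step 3 (stack(C, F)): towers=[A/E/D; B; F/C] holding=-
step 4 (unstack(D, E)): towers=[A/E; B; F/C] holding=D
step 5 (putdown(D)): towers=[A/E; B; D; F/C] holding=-
step 6 (unstack(C, F)): towers=[A/E; B; D; F] holding=C
step 7 (putdown(C)): towers=[A/E; B; C; D; F] holding=-

towers=[A/E; B; C; D; F] holding=-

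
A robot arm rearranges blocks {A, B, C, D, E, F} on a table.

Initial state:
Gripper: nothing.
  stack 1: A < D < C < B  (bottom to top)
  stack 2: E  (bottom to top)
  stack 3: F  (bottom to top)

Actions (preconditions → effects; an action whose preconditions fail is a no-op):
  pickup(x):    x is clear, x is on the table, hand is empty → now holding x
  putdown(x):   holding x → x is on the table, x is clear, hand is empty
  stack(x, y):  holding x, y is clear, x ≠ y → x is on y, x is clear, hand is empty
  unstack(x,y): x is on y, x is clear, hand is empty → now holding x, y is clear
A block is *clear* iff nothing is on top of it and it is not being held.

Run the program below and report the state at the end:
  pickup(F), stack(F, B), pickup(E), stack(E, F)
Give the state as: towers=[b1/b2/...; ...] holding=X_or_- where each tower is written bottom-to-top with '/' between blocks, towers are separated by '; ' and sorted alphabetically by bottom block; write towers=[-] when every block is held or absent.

step 1 (pickup(F)): towers=[A/D/C/B; E] holding=F
step 2 (stack(F, B)): towers=[A/D/C/B/F; E] holding=-
step 3 (pickup(E)): towers=[A/D/C/B/F] holding=E
step 4 (stack(E, F)): towers=[A/D/C/B/F/E] holding=-

towers=[A/D/C/B/F/E] holding=-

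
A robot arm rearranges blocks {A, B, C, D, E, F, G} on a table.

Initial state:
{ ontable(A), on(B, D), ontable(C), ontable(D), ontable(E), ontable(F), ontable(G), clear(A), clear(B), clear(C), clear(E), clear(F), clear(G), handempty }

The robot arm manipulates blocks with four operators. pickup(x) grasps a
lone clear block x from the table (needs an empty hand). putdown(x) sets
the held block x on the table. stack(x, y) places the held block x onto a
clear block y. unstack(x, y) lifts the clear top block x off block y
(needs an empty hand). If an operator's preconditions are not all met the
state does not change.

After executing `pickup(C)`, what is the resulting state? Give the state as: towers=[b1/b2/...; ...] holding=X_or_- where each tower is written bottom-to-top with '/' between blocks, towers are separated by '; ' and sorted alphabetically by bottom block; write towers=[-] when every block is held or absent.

towers=[A; D/B; E; F; G] holding=C

before: towers=[A; C; D/B; E; F; G] holding=-
pre[pickup(C)]: clear(C) ✓, ontable(C) ✓, handempty ✓
all met → apply pickup(C)
after:  towers=[A; D/B; E; F; G] holding=C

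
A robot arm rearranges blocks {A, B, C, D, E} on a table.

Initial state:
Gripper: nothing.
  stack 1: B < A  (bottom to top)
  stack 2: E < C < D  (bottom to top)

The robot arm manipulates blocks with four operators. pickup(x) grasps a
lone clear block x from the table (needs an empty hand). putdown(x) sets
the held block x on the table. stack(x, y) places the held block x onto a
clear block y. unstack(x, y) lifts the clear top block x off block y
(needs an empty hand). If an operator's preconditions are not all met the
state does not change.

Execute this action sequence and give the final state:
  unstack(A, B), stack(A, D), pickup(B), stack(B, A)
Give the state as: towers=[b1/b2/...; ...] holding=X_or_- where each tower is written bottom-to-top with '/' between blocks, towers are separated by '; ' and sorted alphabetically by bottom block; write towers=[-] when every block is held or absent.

towers=[E/C/D/A/B] holding=-

step 1 (unstack(A, B)): towers=[B; E/C/D] holding=A
step 2 (stack(A, D)): towers=[B; E/C/D/A] holding=-
step 3 (pickup(B)): towers=[E/C/D/A] holding=B
step 4 (stack(B, A)): towers=[E/C/D/A/B] holding=-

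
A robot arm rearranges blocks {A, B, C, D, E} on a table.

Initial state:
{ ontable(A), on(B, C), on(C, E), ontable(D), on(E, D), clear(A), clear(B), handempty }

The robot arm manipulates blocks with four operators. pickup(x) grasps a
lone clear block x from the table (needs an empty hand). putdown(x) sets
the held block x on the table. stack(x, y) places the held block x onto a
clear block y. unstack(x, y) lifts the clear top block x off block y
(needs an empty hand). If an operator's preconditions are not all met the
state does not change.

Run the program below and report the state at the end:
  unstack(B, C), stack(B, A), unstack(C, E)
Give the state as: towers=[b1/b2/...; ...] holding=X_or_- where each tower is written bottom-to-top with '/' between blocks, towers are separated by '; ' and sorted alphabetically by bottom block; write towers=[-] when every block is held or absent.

towers=[A/B; D/E] holding=C

step 1 (unstack(B, C)): towers=[A; D/E/C] holding=B
step 2 (stack(B, A)): towers=[A/B; D/E/C] holding=-
step 3 (unstack(C, E)): towers=[A/B; D/E] holding=C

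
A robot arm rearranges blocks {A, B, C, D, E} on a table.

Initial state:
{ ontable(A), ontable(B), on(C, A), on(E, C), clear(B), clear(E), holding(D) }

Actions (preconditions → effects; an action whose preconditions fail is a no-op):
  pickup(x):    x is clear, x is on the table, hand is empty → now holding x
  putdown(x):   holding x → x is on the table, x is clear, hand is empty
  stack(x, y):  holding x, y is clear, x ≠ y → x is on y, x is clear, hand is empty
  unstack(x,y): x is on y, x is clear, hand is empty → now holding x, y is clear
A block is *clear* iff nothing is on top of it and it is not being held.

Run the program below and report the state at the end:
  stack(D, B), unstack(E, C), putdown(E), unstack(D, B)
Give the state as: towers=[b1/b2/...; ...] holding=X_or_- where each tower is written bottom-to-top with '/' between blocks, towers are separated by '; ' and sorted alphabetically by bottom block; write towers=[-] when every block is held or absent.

towers=[A/C; B; E] holding=D

step 1 (stack(D, B)): towers=[A/C/E; B/D] holding=-
step 2 (unstack(E, C)): towers=[A/C; B/D] holding=E
step 3 (putdown(E)): towers=[A/C; B/D; E] holding=-
step 4 (unstack(D, B)): towers=[A/C; B; E] holding=D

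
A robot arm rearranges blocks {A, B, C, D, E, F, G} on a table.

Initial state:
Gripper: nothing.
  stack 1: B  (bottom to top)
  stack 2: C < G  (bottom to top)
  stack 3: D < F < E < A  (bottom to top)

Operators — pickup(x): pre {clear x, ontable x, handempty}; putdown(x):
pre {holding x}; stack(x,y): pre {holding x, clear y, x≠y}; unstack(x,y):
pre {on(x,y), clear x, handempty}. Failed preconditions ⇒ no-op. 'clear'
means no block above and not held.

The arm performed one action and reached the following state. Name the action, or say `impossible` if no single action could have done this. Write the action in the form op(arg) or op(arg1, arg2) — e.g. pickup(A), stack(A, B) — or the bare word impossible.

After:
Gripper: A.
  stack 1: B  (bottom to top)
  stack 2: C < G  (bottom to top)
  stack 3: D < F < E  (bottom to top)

target: towers=[B; C/G; D/F/E] holding=A
         pickup(B) → towers=[C/G; D/F/E/A] holding=B
     unstack(G, C) → towers=[B; C; D/F/E/A] holding=G
     unstack(A, E) → towers=[B; C/G; D/F/E] holding=A  ← match

unstack(A, E)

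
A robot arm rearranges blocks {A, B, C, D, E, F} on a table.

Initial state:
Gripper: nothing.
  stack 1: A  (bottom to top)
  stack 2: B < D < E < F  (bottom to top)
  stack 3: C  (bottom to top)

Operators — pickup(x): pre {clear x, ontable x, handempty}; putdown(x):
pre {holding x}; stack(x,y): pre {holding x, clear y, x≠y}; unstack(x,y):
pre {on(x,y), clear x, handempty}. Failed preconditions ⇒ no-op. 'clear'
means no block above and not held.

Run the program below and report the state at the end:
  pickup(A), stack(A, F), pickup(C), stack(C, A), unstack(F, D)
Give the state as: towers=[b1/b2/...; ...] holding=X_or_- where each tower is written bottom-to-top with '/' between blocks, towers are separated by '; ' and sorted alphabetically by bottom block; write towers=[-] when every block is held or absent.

towers=[B/D/E/F/A/C] holding=-

step 1 (pickup(A)): towers=[B/D/E/F; C] holding=A
step 2 (stack(A, F)): towers=[B/D/E/F/A; C] holding=-
step 3 (pickup(C)): towers=[B/D/E/F/A] holding=C
step 4 (stack(C, A)): towers=[B/D/E/F/A/C] holding=-
step 5 (unstack(F, D)) [no-op]: towers=[B/D/E/F/A/C] holding=-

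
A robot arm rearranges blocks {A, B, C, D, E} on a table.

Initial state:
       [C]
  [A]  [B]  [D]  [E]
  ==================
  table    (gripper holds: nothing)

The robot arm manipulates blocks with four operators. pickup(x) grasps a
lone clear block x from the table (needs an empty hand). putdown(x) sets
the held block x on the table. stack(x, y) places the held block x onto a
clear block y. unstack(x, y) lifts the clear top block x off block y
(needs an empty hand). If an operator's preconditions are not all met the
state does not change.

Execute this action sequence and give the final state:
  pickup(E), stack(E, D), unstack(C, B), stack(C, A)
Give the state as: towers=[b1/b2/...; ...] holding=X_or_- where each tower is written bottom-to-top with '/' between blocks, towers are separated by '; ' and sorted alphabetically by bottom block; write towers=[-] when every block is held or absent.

towers=[A/C; B; D/E] holding=-

step 1 (pickup(E)): towers=[A; B/C; D] holding=E
step 2 (stack(E, D)): towers=[A; B/C; D/E] holding=-
step 3 (unstack(C, B)): towers=[A; B; D/E] holding=C
step 4 (stack(C, A)): towers=[A/C; B; D/E] holding=-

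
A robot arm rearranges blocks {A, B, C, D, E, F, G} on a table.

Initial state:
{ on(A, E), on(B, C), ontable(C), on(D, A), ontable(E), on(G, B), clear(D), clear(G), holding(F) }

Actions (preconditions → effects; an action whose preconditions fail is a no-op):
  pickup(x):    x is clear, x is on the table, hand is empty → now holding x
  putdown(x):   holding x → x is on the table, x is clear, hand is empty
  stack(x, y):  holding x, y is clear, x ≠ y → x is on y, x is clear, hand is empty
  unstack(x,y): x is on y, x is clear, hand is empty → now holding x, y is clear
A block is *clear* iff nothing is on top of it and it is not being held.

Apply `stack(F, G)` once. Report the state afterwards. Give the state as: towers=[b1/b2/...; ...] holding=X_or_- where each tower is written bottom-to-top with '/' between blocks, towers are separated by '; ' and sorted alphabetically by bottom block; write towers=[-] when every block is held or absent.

towers=[C/B/G/F; E/A/D] holding=-

before: towers=[C/B/G; E/A/D] holding=F
pre[stack(F, G)]: holding(F) yes, clear(G) yes, F≠G yes
all met → apply stack(F, G)
after:  towers=[C/B/G/F; E/A/D] holding=-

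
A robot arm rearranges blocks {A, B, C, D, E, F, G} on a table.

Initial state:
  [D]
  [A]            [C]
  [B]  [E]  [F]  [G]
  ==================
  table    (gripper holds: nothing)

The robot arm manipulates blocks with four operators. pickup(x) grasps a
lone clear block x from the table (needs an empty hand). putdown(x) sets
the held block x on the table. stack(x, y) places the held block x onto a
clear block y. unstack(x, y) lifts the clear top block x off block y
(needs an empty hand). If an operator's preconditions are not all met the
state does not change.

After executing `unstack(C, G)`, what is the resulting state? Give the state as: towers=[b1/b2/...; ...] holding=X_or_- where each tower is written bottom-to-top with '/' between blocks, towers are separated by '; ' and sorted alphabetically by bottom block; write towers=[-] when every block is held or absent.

towers=[B/A/D; E; F; G] holding=C

before: towers=[B/A/D; E; F; G/C] holding=-
pre[unstack(C, G)]: on(C,G) yes, clear(C) yes, handempty yes
all met → apply unstack(C, G)
after:  towers=[B/A/D; E; F; G] holding=C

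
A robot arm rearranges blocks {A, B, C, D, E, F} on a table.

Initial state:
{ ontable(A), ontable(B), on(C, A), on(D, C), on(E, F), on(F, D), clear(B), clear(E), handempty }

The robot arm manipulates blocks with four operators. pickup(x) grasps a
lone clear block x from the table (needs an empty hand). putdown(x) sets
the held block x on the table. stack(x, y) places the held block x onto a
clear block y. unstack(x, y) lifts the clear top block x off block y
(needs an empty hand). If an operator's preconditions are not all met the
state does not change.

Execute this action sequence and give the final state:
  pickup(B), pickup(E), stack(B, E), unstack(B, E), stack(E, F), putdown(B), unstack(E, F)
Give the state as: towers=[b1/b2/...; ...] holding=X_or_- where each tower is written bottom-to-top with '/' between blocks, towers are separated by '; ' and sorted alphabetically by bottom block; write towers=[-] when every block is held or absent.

towers=[A/C/D/F; B] holding=E

step 1 (pickup(B)): towers=[A/C/D/F/E] holding=B
step 2 (pickup(E)) [no-op]: towers=[A/C/D/F/E] holding=B
step 3 (stack(B, E)): towers=[A/C/D/F/E/B] holding=-
step 4 (unstack(B, E)): towers=[A/C/D/F/E] holding=B
step 5 (stack(E, F)) [no-op]: towers=[A/C/D/F/E] holding=B
step 6 (putdown(B)): towers=[A/C/D/F/E; B] holding=-
step 7 (unstack(E, F)): towers=[A/C/D/F; B] holding=E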